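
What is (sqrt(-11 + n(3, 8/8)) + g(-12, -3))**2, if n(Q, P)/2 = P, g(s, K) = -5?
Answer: 16 - 30*I ≈ 16.0 - 30.0*I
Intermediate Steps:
n(Q, P) = 2*P
(sqrt(-11 + n(3, 8/8)) + g(-12, -3))**2 = (sqrt(-11 + 2*(8/8)) - 5)**2 = (sqrt(-11 + 2*(8*(1/8))) - 5)**2 = (sqrt(-11 + 2*1) - 5)**2 = (sqrt(-11 + 2) - 5)**2 = (sqrt(-9) - 5)**2 = (3*I - 5)**2 = (-5 + 3*I)**2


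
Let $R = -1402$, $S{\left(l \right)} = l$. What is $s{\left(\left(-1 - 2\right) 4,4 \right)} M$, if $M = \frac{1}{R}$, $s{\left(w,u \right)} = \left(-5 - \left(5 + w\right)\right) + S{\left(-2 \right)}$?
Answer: $0$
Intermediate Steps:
$s{\left(w,u \right)} = -12 - w$ ($s{\left(w,u \right)} = \left(-5 - \left(5 + w\right)\right) - 2 = \left(-10 - w\right) - 2 = -12 - w$)
$M = - \frac{1}{1402}$ ($M = \frac{1}{-1402} = - \frac{1}{1402} \approx -0.00071327$)
$s{\left(\left(-1 - 2\right) 4,4 \right)} M = \left(-12 - \left(-1 - 2\right) 4\right) \left(- \frac{1}{1402}\right) = \left(-12 - \left(-3\right) 4\right) \left(- \frac{1}{1402}\right) = \left(-12 - -12\right) \left(- \frac{1}{1402}\right) = \left(-12 + 12\right) \left(- \frac{1}{1402}\right) = 0 \left(- \frac{1}{1402}\right) = 0$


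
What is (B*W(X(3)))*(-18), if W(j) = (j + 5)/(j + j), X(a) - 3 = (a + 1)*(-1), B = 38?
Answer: 1368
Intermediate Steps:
X(a) = 2 - a (X(a) = 3 + (a + 1)*(-1) = 3 + (1 + a)*(-1) = 3 + (-1 - a) = 2 - a)
W(j) = (5 + j)/(2*j) (W(j) = (5 + j)/((2*j)) = (5 + j)*(1/(2*j)) = (5 + j)/(2*j))
(B*W(X(3)))*(-18) = (38*((5 + (2 - 1*3))/(2*(2 - 1*3))))*(-18) = (38*((5 + (2 - 3))/(2*(2 - 3))))*(-18) = (38*((1/2)*(5 - 1)/(-1)))*(-18) = (38*((1/2)*(-1)*4))*(-18) = (38*(-2))*(-18) = -76*(-18) = 1368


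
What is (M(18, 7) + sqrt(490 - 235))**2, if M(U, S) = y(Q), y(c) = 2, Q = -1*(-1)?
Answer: (2 + sqrt(255))**2 ≈ 322.88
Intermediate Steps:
Q = 1
M(U, S) = 2
(M(18, 7) + sqrt(490 - 235))**2 = (2 + sqrt(490 - 235))**2 = (2 + sqrt(255))**2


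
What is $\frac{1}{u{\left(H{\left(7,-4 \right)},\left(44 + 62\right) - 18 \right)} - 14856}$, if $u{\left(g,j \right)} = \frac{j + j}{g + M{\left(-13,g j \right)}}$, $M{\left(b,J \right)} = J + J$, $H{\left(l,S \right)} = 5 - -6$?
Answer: $- \frac{177}{2629496} \approx -6.7313 \cdot 10^{-5}$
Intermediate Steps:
$H{\left(l,S \right)} = 11$ ($H{\left(l,S \right)} = 5 + 6 = 11$)
$M{\left(b,J \right)} = 2 J$
$u{\left(g,j \right)} = \frac{2 j}{g + 2 g j}$ ($u{\left(g,j \right)} = \frac{j + j}{g + 2 g j} = \frac{2 j}{g + 2 g j}$)
$\frac{1}{u{\left(H{\left(7,-4 \right)},\left(44 + 62\right) - 18 \right)} - 14856} = \frac{1}{\frac{2 \left(\left(44 + 62\right) - 18\right)}{11 \left(1 + 2 \left(\left(44 + 62\right) - 18\right)\right)} - 14856} = \frac{1}{2 \left(106 - 18\right) \frac{1}{11} \frac{1}{1 + 2 \left(106 - 18\right)} - 14856} = \frac{1}{2 \cdot 88 \cdot \frac{1}{11} \frac{1}{1 + 2 \cdot 88} - 14856} = \frac{1}{2 \cdot 88 \cdot \frac{1}{11} \frac{1}{1 + 176} - 14856} = \frac{1}{2 \cdot 88 \cdot \frac{1}{11} \cdot \frac{1}{177} - 14856} = \frac{1}{\frac{16}{177} - 14856} = \frac{1}{- \frac{2629496}{177}} = - \frac{177}{2629496}$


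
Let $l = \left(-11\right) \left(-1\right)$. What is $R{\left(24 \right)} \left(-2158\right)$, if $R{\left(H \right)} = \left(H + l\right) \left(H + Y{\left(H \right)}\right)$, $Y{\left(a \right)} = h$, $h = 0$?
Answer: $-1812720$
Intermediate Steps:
$Y{\left(a \right)} = 0$
$l = 11$
$R{\left(H \right)} = H \left(11 + H\right)$ ($R{\left(H \right)} = \left(H + 11\right) \left(H + 0\right) = \left(11 + H\right) H = H \left(11 + H\right)$)
$R{\left(24 \right)} \left(-2158\right) = 24 \left(11 + 24\right) \left(-2158\right) = 24 \cdot 35 \left(-2158\right) = 840 \left(-2158\right) = -1812720$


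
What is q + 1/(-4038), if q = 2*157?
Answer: 1267931/4038 ≈ 314.00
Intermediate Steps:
q = 314
q + 1/(-4038) = 314 + 1/(-4038) = 314 - 1/4038 = 1267931/4038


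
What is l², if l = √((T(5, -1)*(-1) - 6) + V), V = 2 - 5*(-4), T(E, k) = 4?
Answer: 12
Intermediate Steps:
V = 22 (V = 2 + 20 = 22)
l = 2*√3 (l = √((4*(-1) - 6) + 22) = √((-4 - 6) + 22) = √(-10 + 22) = √12 = 2*√3 ≈ 3.4641)
l² = (2*√3)² = 12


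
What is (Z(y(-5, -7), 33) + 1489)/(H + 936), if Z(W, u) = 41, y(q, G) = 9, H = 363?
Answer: 510/433 ≈ 1.1778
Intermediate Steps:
(Z(y(-5, -7), 33) + 1489)/(H + 936) = (41 + 1489)/(363 + 936) = 1530/1299 = 1530*(1/1299) = 510/433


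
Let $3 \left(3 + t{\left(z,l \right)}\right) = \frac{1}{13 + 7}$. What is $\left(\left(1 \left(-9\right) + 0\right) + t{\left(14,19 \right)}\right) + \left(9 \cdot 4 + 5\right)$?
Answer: $\frac{1741}{60} \approx 29.017$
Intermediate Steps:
$t{\left(z,l \right)} = - \frac{179}{60}$ ($t{\left(z,l \right)} = -3 + \frac{1}{3 \left(13 + 7\right)} = -3 + \frac{1}{3 \cdot 20} = -3 + \frac{1}{3} \cdot \frac{1}{20} = -3 + \frac{1}{60} = - \frac{179}{60}$)
$\left(\left(1 \left(-9\right) + 0\right) + t{\left(14,19 \right)}\right) + \left(9 \cdot 4 + 5\right) = \left(\left(1 \left(-9\right) + 0\right) - \frac{179}{60}\right) + \left(9 \cdot 4 + 5\right) = \left(\left(-9 + 0\right) - \frac{179}{60}\right) + \left(36 + 5\right) = \left(-9 - \frac{179}{60}\right) + 41 = - \frac{719}{60} + 41 = \frac{1741}{60}$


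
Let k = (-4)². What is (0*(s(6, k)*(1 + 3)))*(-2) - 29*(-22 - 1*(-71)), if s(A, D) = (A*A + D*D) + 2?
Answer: -1421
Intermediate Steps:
k = 16
s(A, D) = 2 + A² + D² (s(A, D) = (A² + D²) + 2 = 2 + A² + D²)
(0*(s(6, k)*(1 + 3)))*(-2) - 29*(-22 - 1*(-71)) = (0*((2 + 6² + 16²)*(1 + 3)))*(-2) - 29*(-22 - 1*(-71)) = (0*((2 + 36 + 256)*4))*(-2) - 29*(-22 + 71) = (0*(294*4))*(-2) - 29*49 = (0*1176)*(-2) - 1421 = 0*(-2) - 1421 = 0 - 1421 = -1421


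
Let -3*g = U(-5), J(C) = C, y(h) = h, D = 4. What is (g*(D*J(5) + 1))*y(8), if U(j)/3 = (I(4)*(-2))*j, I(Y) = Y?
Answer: -6720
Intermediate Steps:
U(j) = -24*j (U(j) = 3*((4*(-2))*j) = 3*(-8*j) = -24*j)
g = -40 (g = -(-8)*(-5) = -1/3*120 = -40)
(g*(D*J(5) + 1))*y(8) = -40*(4*5 + 1)*8 = -40*(20 + 1)*8 = -40*21*8 = -840*8 = -6720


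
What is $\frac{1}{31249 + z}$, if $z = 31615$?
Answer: $\frac{1}{62864} \approx 1.5907 \cdot 10^{-5}$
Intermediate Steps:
$\frac{1}{31249 + z} = \frac{1}{31249 + 31615} = \frac{1}{62864}$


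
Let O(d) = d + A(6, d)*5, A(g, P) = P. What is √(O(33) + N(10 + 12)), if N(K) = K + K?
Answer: 11*√2 ≈ 15.556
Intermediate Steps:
O(d) = 6*d (O(d) = d + d*5 = d + 5*d = 6*d)
N(K) = 2*K
√(O(33) + N(10 + 12)) = √(6*33 + 2*(10 + 12)) = √(198 + 2*22) = √(198 + 44) = √242 = 11*√2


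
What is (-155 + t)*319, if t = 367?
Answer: 67628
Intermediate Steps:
(-155 + t)*319 = (-155 + 367)*319 = 212*319 = 67628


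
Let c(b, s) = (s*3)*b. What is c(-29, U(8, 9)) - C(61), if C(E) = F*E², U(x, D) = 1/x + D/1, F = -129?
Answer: 3833721/8 ≈ 4.7922e+5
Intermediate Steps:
U(x, D) = D + 1/x (U(x, D) = 1/x + D*1 = 1/x + D = D + 1/x)
c(b, s) = 3*b*s (c(b, s) = (3*s)*b = 3*b*s)
C(E) = -129*E²
c(-29, U(8, 9)) - C(61) = 3*(-29)*(9 + 1/8) - (-129)*61² = 3*(-29)*(9 + ⅛) - (-129)*3721 = 3*(-29)*(73/8) - 1*(-480009) = -6351/8 + 480009 = 3833721/8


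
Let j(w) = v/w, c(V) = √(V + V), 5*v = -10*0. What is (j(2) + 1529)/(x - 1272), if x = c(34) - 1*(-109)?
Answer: -1778227/1352501 - 3058*√17/1352501 ≈ -1.3241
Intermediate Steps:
v = 0 (v = (-10*0)/5 = (⅕)*0 = 0)
c(V) = √2*√V (c(V) = √(2*V) = √2*√V)
x = 109 + 2*√17 (x = √2*√34 - 1*(-109) = 2*√17 + 109 = 109 + 2*√17 ≈ 117.25)
j(w) = 0 (j(w) = 0/w = 0)
(j(2) + 1529)/(x - 1272) = (0 + 1529)/((109 + 2*√17) - 1272) = 1529/(-1163 + 2*√17)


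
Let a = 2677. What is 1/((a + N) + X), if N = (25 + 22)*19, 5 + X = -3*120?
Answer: 1/3205 ≈ 0.00031201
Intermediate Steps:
X = -365 (X = -5 - 3*120 = -5 - 360 = -365)
N = 893 (N = 47*19 = 893)
1/((a + N) + X) = 1/((2677 + 893) - 365) = 1/(3570 - 365) = 1/3205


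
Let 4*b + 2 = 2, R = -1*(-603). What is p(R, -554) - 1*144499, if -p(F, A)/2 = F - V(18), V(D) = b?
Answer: -145705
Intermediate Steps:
R = 603
b = 0 (b = -½ + (¼)*2 = -½ + ½ = 0)
V(D) = 0
p(F, A) = -2*F (p(F, A) = -2*(F - 1*0) = -2*(F + 0) = -2*F)
p(R, -554) - 1*144499 = -2*603 - 1*144499 = -1206 - 144499 = -145705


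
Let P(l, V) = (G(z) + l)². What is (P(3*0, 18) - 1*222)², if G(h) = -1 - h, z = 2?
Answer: 45369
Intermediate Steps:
P(l, V) = (-3 + l)² (P(l, V) = ((-1 - 1*2) + l)² = ((-1 - 2) + l)² = (-3 + l)²)
(P(3*0, 18) - 1*222)² = ((-3 + 3*0)² - 1*222)² = ((-3 + 0)² - 222)² = ((-3)² - 222)² = (9 - 222)² = (-213)² = 45369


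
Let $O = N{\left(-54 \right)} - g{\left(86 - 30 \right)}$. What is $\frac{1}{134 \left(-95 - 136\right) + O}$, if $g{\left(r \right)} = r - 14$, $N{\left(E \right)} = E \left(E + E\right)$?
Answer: $- \frac{1}{25164} \approx -3.9739 \cdot 10^{-5}$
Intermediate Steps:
$N{\left(E \right)} = 2 E^{2}$ ($N{\left(E \right)} = E 2 E = 2 E^{2}$)
$g{\left(r \right)} = -14 + r$ ($g{\left(r \right)} = r - 14 = -14 + r$)
$O = 5790$ ($O = 2 \left(-54\right)^{2} - \left(-14 + \left(86 - 30\right)\right) = 2 \cdot 2916 - \left(-14 + 56\right) = 5832 - 42 = 5790$)
$\frac{1}{134 \left(-95 - 136\right) + O} = \frac{1}{134 \left(-95 - 136\right) + 5790} = \frac{1}{134 \left(-231\right) + 5790} = \frac{1}{-30954 + 5790} = \frac{1}{-25164} = - \frac{1}{25164}$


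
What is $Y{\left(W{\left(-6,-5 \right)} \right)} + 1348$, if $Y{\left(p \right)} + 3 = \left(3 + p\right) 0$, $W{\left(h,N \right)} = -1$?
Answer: $1345$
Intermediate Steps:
$Y{\left(p \right)} = -3$ ($Y{\left(p \right)} = -3 + \left(3 + p\right) 0 = -3 + 0 = -3$)
$Y{\left(W{\left(-6,-5 \right)} \right)} + 1348 = -3 + 1348 = 1345$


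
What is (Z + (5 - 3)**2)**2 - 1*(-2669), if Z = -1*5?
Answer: 2670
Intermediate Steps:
Z = -5
(Z + (5 - 3)**2)**2 - 1*(-2669) = (-5 + (5 - 3)**2)**2 - 1*(-2669) = (-5 + 2**2)**2 + 2669 = (-5 + 4)**2 + 2669 = (-1)**2 + 2669 = 1 + 2669 = 2670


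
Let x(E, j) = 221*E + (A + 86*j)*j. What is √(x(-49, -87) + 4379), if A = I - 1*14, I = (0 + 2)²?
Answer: 3*√71706 ≈ 803.34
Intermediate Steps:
I = 4 (I = 2² = 4)
A = -10 (A = 4 - 1*14 = 4 - 14 = -10)
x(E, j) = 221*E + j*(-10 + 86*j) (x(E, j) = 221*E + (-10 + 86*j)*j = 221*E + j*(-10 + 86*j))
√(x(-49, -87) + 4379) = √((-10*(-87) + 86*(-87)² + 221*(-49)) + 4379) = √((870 + 86*7569 - 10829) + 4379) = √((870 + 650934 - 10829) + 4379) = √(640975 + 4379) = √645354 = 3*√71706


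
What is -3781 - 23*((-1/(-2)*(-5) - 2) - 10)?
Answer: -6895/2 ≈ -3447.5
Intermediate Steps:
-3781 - 23*((-1/(-2)*(-5) - 2) - 10) = -3781 - 23*((-1*(-½)*(-5) - 2) - 10) = -3781 - 23*(((½)*(-5) - 2) - 10) = -3781 - 23*((-5/2 - 2) - 10) = -3781 - 23*(-9/2 - 10) = -3781 - 23*(-29)/2 = -3781 - 1*(-667/2) = -3781 + 667/2 = -6895/2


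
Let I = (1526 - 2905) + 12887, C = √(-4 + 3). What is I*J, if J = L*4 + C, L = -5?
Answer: -230160 + 11508*I ≈ -2.3016e+5 + 11508.0*I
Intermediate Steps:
C = I (C = √(-1) = I ≈ 1.0*I)
I = 11508 (I = -1379 + 12887 = 11508)
J = -20 + I (J = -5*4 + I = -20 + I ≈ -20.0 + 1.0*I)
I*J = 11508*(-20 + I) = -230160 + 11508*I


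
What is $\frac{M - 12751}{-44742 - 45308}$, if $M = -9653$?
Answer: $\frac{11202}{45025} \approx 0.2488$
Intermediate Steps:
$\frac{M - 12751}{-44742 - 45308} = \frac{-9653 - 12751}{-44742 - 45308} = - \frac{22404}{-90050} = \left(-22404\right) \left(- \frac{1}{90050}\right) = \frac{11202}{45025}$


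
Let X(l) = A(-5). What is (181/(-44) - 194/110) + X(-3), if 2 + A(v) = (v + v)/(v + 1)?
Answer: -1183/220 ≈ -5.3773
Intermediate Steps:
A(v) = -2 + 2*v/(1 + v) (A(v) = -2 + (v + v)/(v + 1) = -2 + (2*v)/(1 + v) = -2 + 2*v/(1 + v))
X(l) = ½ (X(l) = -2/(1 - 5) = -2/(-4) = -2*(-¼) = ½)
(181/(-44) - 194/110) + X(-3) = (181/(-44) - 194/110) + ½ = (181*(-1/44) - 194*1/110) + ½ = (-181/44 - 97/55) + ½ = -1293/220 + ½ = -1183/220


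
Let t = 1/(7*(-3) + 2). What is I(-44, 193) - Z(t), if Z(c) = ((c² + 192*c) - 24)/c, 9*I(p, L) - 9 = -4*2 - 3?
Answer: -110837/171 ≈ -648.17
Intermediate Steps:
I(p, L) = -2/9 (I(p, L) = 1 + (-4*2 - 3)/9 = 1 + (-8 - 3)/9 = 1 + (⅑)*(-11) = 1 - 11/9 = -2/9)
t = -1/19 (t = 1/(-21 + 2) = 1/(-19) = -1/19 ≈ -0.052632)
Z(c) = (-24 + c² + 192*c)/c
I(-44, 193) - Z(t) = -2/9 - (192 - 1/19 - 24/(-1/19)) = -2/9 - (192 - 1/19 - 24*(-19)) = -2/9 - (192 - 1/19 + 456) = -2/9 - 1*12311/19 = -2/9 - 12311/19 = -110837/171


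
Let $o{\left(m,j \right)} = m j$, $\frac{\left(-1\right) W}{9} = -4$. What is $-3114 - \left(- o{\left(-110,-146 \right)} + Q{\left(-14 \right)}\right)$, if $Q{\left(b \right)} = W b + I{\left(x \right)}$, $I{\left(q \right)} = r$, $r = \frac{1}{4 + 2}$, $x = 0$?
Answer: $\frac{80699}{6} \approx 13450.0$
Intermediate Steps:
$W = 36$ ($W = \left(-9\right) \left(-4\right) = 36$)
$r = \frac{1}{6} \approx 0.16667$
$I{\left(q \right)} = \frac{1}{6}$
$o{\left(m,j \right)} = j m$
$Q{\left(b \right)} = \frac{1}{6} + 36 b$ ($Q{\left(b \right)} = 36 b + \frac{1}{6} = \frac{1}{6} + 36 b$)
$-3114 - \left(- o{\left(-110,-146 \right)} + Q{\left(-14 \right)}\right) = -3114 - \left(- \frac{96359}{6} - 504\right) = -3114 + \left(16060 - \left(\frac{1}{6} - 504\right)\right) = -3114 + \left(16060 - - \frac{3023}{6}\right) = -3114 + \left(16060 + \frac{3023}{6}\right) = -3114 + \frac{99383}{6} = \frac{80699}{6}$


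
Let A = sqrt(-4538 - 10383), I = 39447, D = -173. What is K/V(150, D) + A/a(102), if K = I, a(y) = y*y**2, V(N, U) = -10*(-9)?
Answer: 4383/10 + I*sqrt(14921)/1061208 ≈ 438.3 + 0.00011511*I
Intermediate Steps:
V(N, U) = 90
a(y) = y**3
K = 39447
A = I*sqrt(14921) (A = sqrt(-14921) = I*sqrt(14921) ≈ 122.15*I)
K/V(150, D) + A/a(102) = 39447/90 + (I*sqrt(14921))/(102**3) = 39447*(1/90) + (I*sqrt(14921))/1061208 = 4383/10 + (I*sqrt(14921))*(1/1061208) = 4383/10 + I*sqrt(14921)/1061208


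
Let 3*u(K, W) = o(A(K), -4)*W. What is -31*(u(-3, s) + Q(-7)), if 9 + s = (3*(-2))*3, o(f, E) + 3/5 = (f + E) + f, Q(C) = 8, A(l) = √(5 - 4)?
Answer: -4867/5 ≈ -973.40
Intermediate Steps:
A(l) = 1 (A(l) = √1 = 1)
o(f, E) = -⅗ + E + 2*f (o(f, E) = -⅗ + ((f + E) + f) = -⅗ + ((E + f) + f) = -⅗ + (E + 2*f) = -⅗ + E + 2*f)
s = -27 (s = -9 + (3*(-2))*3 = -9 - 6*3 = -9 - 18 = -27)
u(K, W) = -13*W/15 (u(K, W) = ((-⅗ - 4 + 2*1)*W)/3 = ((-⅗ - 4 + 2)*W)/3 = (-13*W/5)/3 = -13*W/15)
-31*(u(-3, s) + Q(-7)) = -31*(-13/15*(-27) + 8) = -31*(117/5 + 8) = -31*157/5 = -4867/5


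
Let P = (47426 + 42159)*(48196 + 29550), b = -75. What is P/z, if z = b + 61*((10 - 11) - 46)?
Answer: -3482437705/1471 ≈ -2.3674e+6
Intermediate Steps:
z = -2942 (z = -75 + 61*((10 - 11) - 46) = -75 + 61*(-1 - 46) = -75 + 61*(-47) = -75 - 2867 = -2942)
P = 6964875410 (P = 89585*77746 = 6964875410)
P/z = 6964875410/(-2942) = 6964875410*(-1/2942) = -3482437705/1471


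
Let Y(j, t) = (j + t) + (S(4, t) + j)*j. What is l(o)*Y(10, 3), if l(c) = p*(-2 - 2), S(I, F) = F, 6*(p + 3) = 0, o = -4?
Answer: 1716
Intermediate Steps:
p = -3 (p = -3 + (1/6)*0 = -3 + 0 = -3)
l(c) = 12 (l(c) = -3*(-2 - 2) = -3*(-4) = 12)
Y(j, t) = j + t + j*(j + t) (Y(j, t) = (j + t) + (t + j)*j = (j + t) + (j + t)*j = (j + t) + j*(j + t) = j + t + j*(j + t))
l(o)*Y(10, 3) = 12*(10 + 3 + 10**2 + 10*3) = 12*(10 + 3 + 100 + 30) = 12*143 = 1716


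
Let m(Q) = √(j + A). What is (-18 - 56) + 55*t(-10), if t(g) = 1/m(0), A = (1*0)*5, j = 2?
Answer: -74 + 55*√2/2 ≈ -35.109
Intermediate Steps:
A = 0 (A = 0*5 = 0)
m(Q) = √2 (m(Q) = √(2 + 0) = √2)
t(g) = √2/2 (t(g) = 1/(√2) = √2/2)
(-18 - 56) + 55*t(-10) = (-18 - 56) + 55*(√2/2) = -74 + 55*√2/2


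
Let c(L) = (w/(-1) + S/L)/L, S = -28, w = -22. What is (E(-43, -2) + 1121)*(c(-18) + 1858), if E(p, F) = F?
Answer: 56096216/27 ≈ 2.0776e+6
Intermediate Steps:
c(L) = (22 - 28/L)/L (c(L) = (-22/(-1) - 28/L)/L = (-22*(-1) - 28/L)/L = (22 - 28/L)/L)
(E(-43, -2) + 1121)*(c(-18) + 1858) = (-2 + 1121)*(2*(-14 + 11*(-18))/(-18)**2 + 1858) = 1119*(2*(1/324)*(-14 - 198) + 1858) = 1119*(2*(1/324)*(-212) + 1858) = 1119*(-106/81 + 1858) = 1119*(150392/81) = 56096216/27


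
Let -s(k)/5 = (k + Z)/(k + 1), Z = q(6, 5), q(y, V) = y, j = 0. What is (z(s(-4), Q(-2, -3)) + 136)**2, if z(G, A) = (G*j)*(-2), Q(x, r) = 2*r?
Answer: 18496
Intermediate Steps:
Z = 6
s(k) = -5*(6 + k)/(1 + k) (s(k) = -5*(k + 6)/(k + 1) = -5*(6 + k)/(1 + k))
z(G, A) = 0 (z(G, A) = (G*0)*(-2) = 0*(-2) = 0)
(z(s(-4), Q(-2, -3)) + 136)**2 = (0 + 136)**2 = 136**2 = 18496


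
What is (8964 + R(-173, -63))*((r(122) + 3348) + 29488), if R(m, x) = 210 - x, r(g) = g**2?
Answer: 440789640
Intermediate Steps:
(8964 + R(-173, -63))*((r(122) + 3348) + 29488) = (8964 + (210 - 1*(-63)))*((122**2 + 3348) + 29488) = (8964 + (210 + 63))*((14884 + 3348) + 29488) = (8964 + 273)*(18232 + 29488) = 9237*47720 = 440789640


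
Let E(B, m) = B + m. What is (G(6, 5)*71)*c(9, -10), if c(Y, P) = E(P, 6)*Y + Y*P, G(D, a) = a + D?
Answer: -98406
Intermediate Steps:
G(D, a) = D + a
c(Y, P) = P*Y + Y*(6 + P) (c(Y, P) = (P + 6)*Y + Y*P = (6 + P)*Y + P*Y = Y*(6 + P) + P*Y = P*Y + Y*(6 + P))
(G(6, 5)*71)*c(9, -10) = ((6 + 5)*71)*(2*9*(3 - 10)) = (11*71)*(2*9*(-7)) = 781*(-126) = -98406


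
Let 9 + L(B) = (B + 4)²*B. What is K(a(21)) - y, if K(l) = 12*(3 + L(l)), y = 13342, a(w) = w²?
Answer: 1047934886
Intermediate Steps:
L(B) = -9 + B*(4 + B)² (L(B) = -9 + (B + 4)²*B = -9 + (4 + B)²*B = -9 + B*(4 + B)²)
K(l) = -72 + 12*l*(4 + l)² (K(l) = 12*(3 + (-9 + l*(4 + l)²)) = 12*(-6 + l*(4 + l)²) = -72 + 12*l*(4 + l)²)
K(a(21)) - y = (-72 + 12*21²*(4 + 21²)²) - 1*13342 = (-72 + 12*441*(4 + 441)²) - 13342 = (-72 + 12*441*445²) - 13342 = (-72 + 12*441*198025) - 13342 = (-72 + 1047948300) - 13342 = 1047948228 - 13342 = 1047934886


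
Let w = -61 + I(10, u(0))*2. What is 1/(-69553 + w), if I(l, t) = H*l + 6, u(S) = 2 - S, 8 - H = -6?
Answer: -1/69322 ≈ -1.4425e-5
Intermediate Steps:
H = 14 (H = 8 - 1*(-6) = 8 + 6 = 14)
I(l, t) = 6 + 14*l (I(l, t) = 14*l + 6 = 6 + 14*l)
w = 231 (w = -61 + (6 + 14*10)*2 = -61 + (6 + 140)*2 = -61 + 146*2 = -61 + 292 = 231)
1/(-69553 + w) = 1/(-69553 + 231) = 1/(-69322) = -1/69322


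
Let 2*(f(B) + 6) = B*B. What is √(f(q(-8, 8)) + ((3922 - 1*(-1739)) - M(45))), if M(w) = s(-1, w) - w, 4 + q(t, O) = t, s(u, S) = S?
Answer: √5727 ≈ 75.677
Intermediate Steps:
q(t, O) = -4 + t
M(w) = 0 (M(w) = w - w = 0)
f(B) = -6 + B²/2 (f(B) = -6 + (B*B)/2 = -6 + B²/2)
√(f(q(-8, 8)) + ((3922 - 1*(-1739)) - M(45))) = √((-6 + (-4 - 8)²/2) + ((3922 - 1*(-1739)) - 1*0)) = √((-6 + (½)*(-12)²) + ((3922 + 1739) + 0)) = √((-6 + (½)*144) + (5661 + 0)) = √((-6 + 72) + 5661) = √(66 + 5661) = √5727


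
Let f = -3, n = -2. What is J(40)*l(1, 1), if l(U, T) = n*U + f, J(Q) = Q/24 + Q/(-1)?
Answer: 575/3 ≈ 191.67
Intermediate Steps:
J(Q) = -23*Q/24 (J(Q) = Q*(1/24) + Q*(-1) = Q/24 - Q = -23*Q/24)
l(U, T) = -3 - 2*U (l(U, T) = -2*U - 3 = -3 - 2*U)
J(40)*l(1, 1) = (-23/24*40)*(-3 - 2*1) = -115*(-3 - 2)/3 = -115/3*(-5) = 575/3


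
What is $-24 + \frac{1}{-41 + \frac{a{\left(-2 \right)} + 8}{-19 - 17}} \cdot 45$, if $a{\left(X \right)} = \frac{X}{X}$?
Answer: $- \frac{276}{11} \approx -25.091$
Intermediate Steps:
$a{\left(X \right)} = 1$
$-24 + \frac{1}{-41 + \frac{a{\left(-2 \right)} + 8}{-19 - 17}} \cdot 45 = -24 + \frac{1}{-41 + \frac{1 + 8}{-19 - 17}} \cdot 45 = -24 + \frac{1}{-41 + \frac{9}{-36}} \cdot 45 = -24 + \frac{1}{-41 + 9 \left(- \frac{1}{36}\right)} 45 = -24 + \frac{1}{-41 - \frac{1}{4}} \cdot 45 = -24 + \frac{1}{- \frac{165}{4}} \cdot 45 = -24 - \frac{12}{11} = - \frac{276}{11}$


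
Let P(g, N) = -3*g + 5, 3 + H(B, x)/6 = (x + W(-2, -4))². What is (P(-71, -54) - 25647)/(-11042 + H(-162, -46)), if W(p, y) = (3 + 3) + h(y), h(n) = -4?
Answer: -25429/556 ≈ -45.736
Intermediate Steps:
W(p, y) = 2 (W(p, y) = (3 + 3) - 4 = 6 - 4 = 2)
H(B, x) = -18 + 6*(2 + x)² (H(B, x) = -18 + 6*(x + 2)² = -18 + 6*(2 + x)²)
P(g, N) = 5 - 3*g
(P(-71, -54) - 25647)/(-11042 + H(-162, -46)) = ((5 - 3*(-71)) - 25647)/(-11042 + (-18 + 6*(2 - 46)²)) = ((5 + 213) - 25647)/(-11042 + (-18 + 6*(-44)²)) = (218 - 25647)/(-11042 + (-18 + 6*1936)) = -25429/(-11042 + (-18 + 11616)) = -25429/(-11042 + 11598) = -25429/556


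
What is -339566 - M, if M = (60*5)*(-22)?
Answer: -332966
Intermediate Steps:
M = -6600 (M = 300*(-22) = -6600)
-339566 - M = -339566 - 1*(-6600) = -339566 + 6600 = -332966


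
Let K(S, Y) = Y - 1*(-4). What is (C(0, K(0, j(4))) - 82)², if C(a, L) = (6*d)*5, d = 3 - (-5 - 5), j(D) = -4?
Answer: 94864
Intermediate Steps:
d = 13 (d = 3 - 1*(-10) = 3 + 10 = 13)
K(S, Y) = 4 + Y (K(S, Y) = Y + 4 = 4 + Y)
C(a, L) = 390 (C(a, L) = (6*13)*5 = 78*5 = 390)
(C(0, K(0, j(4))) - 82)² = (390 - 82)² = 308² = 94864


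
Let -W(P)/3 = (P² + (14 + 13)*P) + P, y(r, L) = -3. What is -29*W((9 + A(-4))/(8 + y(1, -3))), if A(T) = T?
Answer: 2523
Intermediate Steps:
W(P) = -84*P - 3*P² (W(P) = -3*((P² + (14 + 13)*P) + P) = -3*((P² + 27*P) + P) = -3*(P² + 28*P) = -84*P - 3*P²)
-29*W((9 + A(-4))/(8 + y(1, -3))) = -(-87)*(9 - 4)/(8 - 3)*(28 + (9 - 4)/(8 - 3)) = -(-87)*5/5*(28 + 5/5) = -(-87)*5*(⅕)*(28 + 5*(⅕)) = -(-87)*(28 + 1) = -(-87)*29 = -29*(-87) = 2523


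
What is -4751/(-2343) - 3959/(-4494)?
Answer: 95411/32802 ≈ 2.9087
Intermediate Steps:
-4751/(-2343) - 3959/(-4494) = -4751*(-1/2343) - 3959*(-1/4494) = 4751/2343 + 37/42 = 95411/32802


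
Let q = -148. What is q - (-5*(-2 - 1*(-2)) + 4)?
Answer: -152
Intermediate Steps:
q - (-5*(-2 - 1*(-2)) + 4) = -148 - (-5*(-2 - 1*(-2)) + 4) = -148 - (-5*(-2 + 2) + 4) = -148 - (-5*0 + 4) = -148 - (0 + 4) = -148 - 1*4 = -148 - 4 = -152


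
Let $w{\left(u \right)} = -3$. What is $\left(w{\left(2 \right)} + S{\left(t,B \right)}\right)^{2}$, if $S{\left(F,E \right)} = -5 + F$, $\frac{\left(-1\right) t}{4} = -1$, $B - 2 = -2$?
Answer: $16$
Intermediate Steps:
$B = 0$ ($B = 2 - 2 = 0$)
$t = 4$ ($t = \left(-4\right) \left(-1\right) = 4$)
$\left(w{\left(2 \right)} + S{\left(t,B \right)}\right)^{2} = \left(-3 + \left(-5 + 4\right)\right)^{2} = \left(-3 - 1\right)^{2} = \left(-4\right)^{2} = 16$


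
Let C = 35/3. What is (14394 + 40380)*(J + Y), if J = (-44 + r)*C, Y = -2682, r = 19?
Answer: -162879618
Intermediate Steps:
C = 35/3 (C = 35*(⅓) = 35/3 ≈ 11.667)
J = -875/3 (J = (-44 + 19)*(35/3) = -25*35/3 = -875/3 ≈ -291.67)
(14394 + 40380)*(J + Y) = (14394 + 40380)*(-875/3 - 2682) = 54774*(-8921/3) = -162879618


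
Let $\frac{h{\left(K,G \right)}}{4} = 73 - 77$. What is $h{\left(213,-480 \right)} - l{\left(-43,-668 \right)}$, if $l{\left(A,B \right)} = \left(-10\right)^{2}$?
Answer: $-116$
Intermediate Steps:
$l{\left(A,B \right)} = 100$
$h{\left(K,G \right)} = -16$ ($h{\left(K,G \right)} = 4 \left(73 - 77\right) = 4 \left(-4\right) = -16$)
$h{\left(213,-480 \right)} - l{\left(-43,-668 \right)} = -16 - 100 = -116$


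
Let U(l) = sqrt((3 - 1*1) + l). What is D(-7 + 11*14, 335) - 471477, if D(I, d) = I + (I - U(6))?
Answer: -471183 - 2*sqrt(2) ≈ -4.7119e+5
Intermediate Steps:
U(l) = sqrt(2 + l) (U(l) = sqrt((3 - 1) + l) = sqrt(2 + l))
D(I, d) = -2*sqrt(2) + 2*I (D(I, d) = I + (I - sqrt(2 + 6)) = I + (I - sqrt(8)) = I + (I - 2*sqrt(2)) = -2*sqrt(2) + 2*I)
D(-7 + 11*14, 335) - 471477 = (-2*sqrt(2) + 2*(-7 + 11*14)) - 471477 = (-2*sqrt(2) + 2*(-7 + 154)) - 471477 = (-2*sqrt(2) + 2*147) - 471477 = (-2*sqrt(2) + 294) - 471477 = (294 - 2*sqrt(2)) - 471477 = -471183 - 2*sqrt(2)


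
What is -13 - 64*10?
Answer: -653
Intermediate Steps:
-13 - 64*10 = -13 - 640 = -653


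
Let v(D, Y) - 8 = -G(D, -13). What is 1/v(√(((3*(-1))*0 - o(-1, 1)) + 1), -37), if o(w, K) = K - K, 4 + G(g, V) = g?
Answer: 1/11 ≈ 0.090909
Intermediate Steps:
G(g, V) = -4 + g
o(w, K) = 0
v(D, Y) = 12 - D (v(D, Y) = 8 - (-4 + D) = 8 + (4 - D) = 12 - D)
1/v(√(((3*(-1))*0 - o(-1, 1)) + 1), -37) = 1/(12 - √(((3*(-1))*0 - 1*0) + 1)) = 1/(12 - √((-3*0 + 0) + 1)) = 1/(12 - √((0 + 0) + 1)) = 1/(12 - √(0 + 1)) = 1/(12 - √1) = 1/(12 - 1*1) = 1/(12 - 1) = 1/11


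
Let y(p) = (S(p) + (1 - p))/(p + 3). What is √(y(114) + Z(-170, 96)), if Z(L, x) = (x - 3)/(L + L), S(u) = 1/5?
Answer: I*√54402465/6630 ≈ 1.1125*I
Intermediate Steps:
S(u) = ⅕
Z(L, x) = (-3 + x)/(2*L) (Z(L, x) = (-3 + x)/((2*L)) = (-3 + x)*(1/(2*L)) = (-3 + x)/(2*L))
y(p) = (6/5 - p)/(3 + p) (y(p) = (⅕ + (1 - p))/(p + 3) = (6/5 - p)/(3 + p))
√(y(114) + Z(-170, 96)) = √((6/5 - 1*114)/(3 + 114) + (½)*(-3 + 96)/(-170)) = √((6/5 - 114)/117 + (½)*(-1/170)*93) = √((1/117)*(-564/5) - 93/340) = √(-188/195 - 93/340) = √(-16411/13260) = I*√54402465/6630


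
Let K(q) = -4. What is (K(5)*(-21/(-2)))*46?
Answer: -1932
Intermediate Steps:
(K(5)*(-21/(-2)))*46 = -(-84)/(-2)*46 = -(-84)*(-1)/2*46 = -4*21/2*46 = -42*46 = -1932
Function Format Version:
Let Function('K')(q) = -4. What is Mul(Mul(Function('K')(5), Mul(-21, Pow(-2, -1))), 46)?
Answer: -1932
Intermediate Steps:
Mul(Mul(Function('K')(5), Mul(-21, Pow(-2, -1))), 46) = Mul(Mul(-4, Mul(-21, Pow(-2, -1))), 46) = Mul(Mul(-4, Mul(-21, Rational(-1, 2))), 46) = Mul(Mul(-4, Rational(21, 2)), 46) = Mul(-42, 46) = -1932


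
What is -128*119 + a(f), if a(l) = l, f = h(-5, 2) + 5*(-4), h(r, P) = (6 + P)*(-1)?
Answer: -15260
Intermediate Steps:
h(r, P) = -6 - P
f = -28 (f = (-6 - 1*2) + 5*(-4) = (-6 - 2) - 20 = -8 - 20 = -28)
-128*119 + a(f) = -128*119 - 28 = -15232 - 28 = -15260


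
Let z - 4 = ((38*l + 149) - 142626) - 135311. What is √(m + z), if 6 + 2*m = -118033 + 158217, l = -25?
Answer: I*√258645 ≈ 508.57*I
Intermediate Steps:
m = 20089 (m = -3 + (-118033 + 158217)/2 = -3 + (½)*40184 = -3 + 20092 = 20089)
z = -278734 (z = 4 + (((38*(-25) + 149) - 142626) - 135311) = 4 + (((-950 + 149) - 142626) - 135311) = 4 + ((-801 - 142626) - 135311) = 4 + (-143427 - 135311) = 4 - 278738 = -278734)
√(m + z) = √(20089 - 278734) = √(-258645) = I*√258645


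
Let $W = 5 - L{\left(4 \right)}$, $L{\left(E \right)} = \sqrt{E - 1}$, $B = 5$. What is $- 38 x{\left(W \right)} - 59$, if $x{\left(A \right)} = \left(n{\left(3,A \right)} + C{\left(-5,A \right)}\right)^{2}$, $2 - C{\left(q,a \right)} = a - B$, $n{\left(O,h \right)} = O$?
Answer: $-1123 - 380 \sqrt{3} \approx -1781.2$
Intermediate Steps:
$L{\left(E \right)} = \sqrt{-1 + E}$
$C{\left(q,a \right)} = 7 - a$ ($C{\left(q,a \right)} = 2 - \left(a - 5\right) = 2 - \left(-5 + a\right) = 7 - a$)
$W = 5 - \sqrt{3}$ ($W = 5 - \sqrt{-1 + 4} = 5 - \sqrt{3} \approx 3.2679$)
$x{\left(A \right)} = \left(10 - A\right)^{2}$ ($x{\left(A \right)} = \left(3 - \left(-7 + A\right)\right)^{2} = \left(10 - A\right)^{2}$)
$- 38 x{\left(W \right)} - 59 = - 38 \left(10 - \left(5 - \sqrt{3}\right)\right)^{2} - 59 = - 38 \left(5 + \sqrt{3}\right)^{2} - 59 = -59 - 38 \left(5 + \sqrt{3}\right)^{2}$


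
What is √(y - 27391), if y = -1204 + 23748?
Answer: I*√4847 ≈ 69.62*I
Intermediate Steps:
y = 22544
√(y - 27391) = √(22544 - 27391) = √(-4847) = I*√4847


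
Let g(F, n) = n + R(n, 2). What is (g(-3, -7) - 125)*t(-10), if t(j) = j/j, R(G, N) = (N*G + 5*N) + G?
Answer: -143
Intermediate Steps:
R(G, N) = G + 5*N + G*N (R(G, N) = (G*N + 5*N) + G = (5*N + G*N) + G = G + 5*N + G*N)
t(j) = 1
g(F, n) = 10 + 4*n (g(F, n) = n + (n + 5*2 + n*2) = n + (n + 10 + 2*n) = n + (10 + 3*n) = 10 + 4*n)
(g(-3, -7) - 125)*t(-10) = ((10 + 4*(-7)) - 125)*1 = ((10 - 28) - 125)*1 = (-18 - 125)*1 = -143*1 = -143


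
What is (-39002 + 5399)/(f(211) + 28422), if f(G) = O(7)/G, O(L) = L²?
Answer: -7090233/5997091 ≈ -1.1823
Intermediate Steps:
f(G) = 49/G (f(G) = 7²/G = 49/G)
(-39002 + 5399)/(f(211) + 28422) = (-39002 + 5399)/(49/211 + 28422) = -33603/(49*(1/211) + 28422) = -33603/(49/211 + 28422) = -33603/5997091/211 = -33603*211/5997091 = -7090233/5997091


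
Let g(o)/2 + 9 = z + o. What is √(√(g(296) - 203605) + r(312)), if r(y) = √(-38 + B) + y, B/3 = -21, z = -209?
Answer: √(312 + I*√101 + I*√203449) ≈ 20.842 + 11.062*I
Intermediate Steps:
B = -63 (B = 3*(-21) = -63)
g(o) = -436 + 2*o (g(o) = -18 + 2*(-209 + o) = -18 + (-418 + 2*o) = -436 + 2*o)
r(y) = y + I*√101 (r(y) = √(-38 - 63) + y = √(-101) + y = I*√101 + y = y + I*√101)
√(√(g(296) - 203605) + r(312)) = √(√((-436 + 2*296) - 203605) + (312 + I*√101)) = √(√((-436 + 592) - 203605) + (312 + I*√101)) = √(√(156 - 203605) + (312 + I*√101)) = √(√(-203449) + (312 + I*√101)) = √(I*√203449 + (312 + I*√101)) = √(312 + I*√101 + I*√203449)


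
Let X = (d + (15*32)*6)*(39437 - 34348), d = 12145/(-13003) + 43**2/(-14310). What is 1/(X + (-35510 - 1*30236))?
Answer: 186072930/2713904059539587 ≈ 6.8563e-8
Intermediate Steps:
d = -197837497/186072930 (d = 12145*(-1/13003) + 1849*(-1/14310) = -12145/13003 - 1849/14310 = -197837497/186072930 ≈ -1.0632)
X = 2726137610395367/186072930 (X = (-197837497/186072930 + (15*32)*6)*(39437 - 34348) = (-197837497/186072930 + 480*6)*5089 = (-197837497/186072930 + 2880)*5089 = (535692200903/186072930)*5089 = 2726137610395367/186072930 ≈ 1.4651e+7)
1/(X + (-35510 - 1*30236)) = 1/(2726137610395367/186072930 + (-35510 - 1*30236)) = 1/(2726137610395367/186072930 + (-35510 - 30236)) = 1/(2726137610395367/186072930 - 65746) = 1/(2713904059539587/186072930) = 186072930/2713904059539587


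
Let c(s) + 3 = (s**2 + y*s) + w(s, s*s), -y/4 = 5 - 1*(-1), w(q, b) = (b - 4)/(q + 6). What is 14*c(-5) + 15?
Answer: 2297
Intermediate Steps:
w(q, b) = (-4 + b)/(6 + q)
y = -24 (y = -4*(5 - 1*(-1)) = -4*(5 + 1) = -4*6 = -24)
c(s) = -3 + s**2 - 24*s + (-4 + s**2)/(6 + s) (c(s) = -3 + ((s**2 - 24*s) + (-4 + s*s)/(6 + s)) = -3 + ((s**2 - 24*s) + (-4 + s**2)/(6 + s)) = -3 + (s**2 - 24*s + (-4 + s**2)/(6 + s)) = -3 + s**2 - 24*s + (-4 + s**2)/(6 + s))
14*c(-5) + 15 = 14*((-22 + (-5)**3 - 147*(-5) - 17*(-5)**2)/(6 - 5)) + 15 = 14*((-22 - 125 + 735 - 17*25)/1) + 15 = 14*(1*(-22 - 125 + 735 - 425)) + 15 = 14*(1*163) + 15 = 14*163 + 15 = 2282 + 15 = 2297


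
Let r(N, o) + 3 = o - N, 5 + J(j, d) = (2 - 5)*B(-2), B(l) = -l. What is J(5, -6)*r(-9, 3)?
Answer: -99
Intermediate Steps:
J(j, d) = -11 (J(j, d) = -5 + (2 - 5)*(-1*(-2)) = -5 - 3*2 = -5 - 6 = -11)
r(N, o) = -3 + o - N (r(N, o) = -3 + (o - N) = -3 + o - N)
J(5, -6)*r(-9, 3) = -11*(-3 + 3 - 1*(-9)) = -11*(-3 + 3 + 9) = -11*9 = -99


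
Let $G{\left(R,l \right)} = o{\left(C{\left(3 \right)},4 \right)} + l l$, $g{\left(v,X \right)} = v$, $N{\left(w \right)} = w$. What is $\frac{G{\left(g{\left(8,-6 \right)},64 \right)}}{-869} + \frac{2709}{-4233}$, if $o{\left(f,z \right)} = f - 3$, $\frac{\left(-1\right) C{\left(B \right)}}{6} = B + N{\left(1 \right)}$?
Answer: $- \frac{6526066}{1226159} \approx -5.3224$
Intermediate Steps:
$C{\left(B \right)} = -6 - 6 B$ ($C{\left(B \right)} = - 6 \left(B + 1\right) = - 6 \left(1 + B\right) = -6 - 6 B$)
$o{\left(f,z \right)} = -3 + f$
$G{\left(R,l \right)} = -27 + l^{2}$ ($G{\left(R,l \right)} = \left(-3 - 24\right) + l l = \left(-3 - 24\right) + l^{2} = -27 + l^{2}$)
$\frac{G{\left(g{\left(8,-6 \right)},64 \right)}}{-869} + \frac{2709}{-4233} = \frac{-27 + 64^{2}}{-869} + \frac{2709}{-4233} = \left(-27 + 4096\right) \left(- \frac{1}{869}\right) + 2709 \left(- \frac{1}{4233}\right) = 4069 \left(- \frac{1}{869}\right) - \frac{903}{1411} = - \frac{4069}{869} - \frac{903}{1411} = - \frac{6526066}{1226159}$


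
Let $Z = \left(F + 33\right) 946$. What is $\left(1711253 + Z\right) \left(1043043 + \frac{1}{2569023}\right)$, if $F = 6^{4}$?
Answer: $\frac{7954362090255874130}{2569023} \approx 3.0963 \cdot 10^{12}$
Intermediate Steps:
$F = 1296$
$Z = 1257234$ ($Z = \left(1296 + 33\right) 946 = 1329 \cdot 946 = 1257234$)
$\left(1711253 + Z\right) \left(1043043 + \frac{1}{2569023}\right) = \left(1711253 + 1257234\right) \left(1043043 + \frac{1}{2569023}\right) = 2968487 \left(1043043 + \frac{1}{2569023}\right) = 2968487 \cdot \frac{2679601456990}{2569023} = \frac{7954362090255874130}{2569023}$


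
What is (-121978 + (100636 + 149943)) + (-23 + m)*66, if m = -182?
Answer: 115071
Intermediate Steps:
(-121978 + (100636 + 149943)) + (-23 + m)*66 = (-121978 + (100636 + 149943)) + (-23 - 182)*66 = (-121978 + 250579) - 205*66 = 128601 - 13530 = 115071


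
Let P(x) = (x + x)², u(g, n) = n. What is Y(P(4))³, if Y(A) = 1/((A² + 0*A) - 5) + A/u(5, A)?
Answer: 68518346688/68468125571 ≈ 1.0007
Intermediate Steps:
P(x) = 4*x² (P(x) = (2*x)² = 4*x²)
Y(A) = 1 + 1/(-5 + A²) (Y(A) = 1/((A² + 0*A) - 5) + A/A = 1/((A² + 0) - 5) + 1 = 1/(A² - 5) + 1 = 1/(-5 + A²) + 1 = 1 + 1/(-5 + A²))
Y(P(4))³ = ((-4 + (4*4²)²)/(-5 + (4*4²)²))³ = ((-4 + (4*16)²)/(-5 + (4*16)²))³ = ((-4 + 64²)/(-5 + 64²))³ = ((-4 + 4096)/(-5 + 4096))³ = (4092/4091)³ = 68518346688/68468125571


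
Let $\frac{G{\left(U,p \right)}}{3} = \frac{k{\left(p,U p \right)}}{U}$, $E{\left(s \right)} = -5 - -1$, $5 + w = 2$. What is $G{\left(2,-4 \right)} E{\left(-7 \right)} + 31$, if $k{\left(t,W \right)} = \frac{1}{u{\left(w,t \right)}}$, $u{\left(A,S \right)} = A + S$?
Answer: $\frac{223}{7} \approx 31.857$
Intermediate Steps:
$w = -3$ ($w = -5 + 2 = -3$)
$k{\left(t,W \right)} = \frac{1}{-3 + t}$
$E{\left(s \right)} = -4$ ($E{\left(s \right)} = -5 + 1 = -4$)
$G{\left(U,p \right)} = \frac{3}{U \left(-3 + p\right)}$ ($G{\left(U,p \right)} = 3 \frac{1}{\left(-3 + p\right) U} = 3 \frac{1}{U \left(-3 + p\right)} = \frac{3}{U \left(-3 + p\right)}$)
$G{\left(2,-4 \right)} E{\left(-7 \right)} + 31 = \frac{3}{2 \left(-3 - 4\right)} \left(-4\right) + 31 = 3 \cdot \frac{1}{2} \frac{1}{-7} \left(-4\right) + 31 = 3 \cdot \frac{1}{2} \left(- \frac{1}{7}\right) \left(-4\right) + 31 = \left(- \frac{3}{14}\right) \left(-4\right) + 31 = \frac{6}{7} + 31 = \frac{223}{7}$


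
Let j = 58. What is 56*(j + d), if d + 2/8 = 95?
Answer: 8554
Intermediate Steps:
d = 379/4 (d = -¼ + 95 = 379/4 ≈ 94.750)
56*(j + d) = 56*(58 + 379/4) = 56*(611/4) = 8554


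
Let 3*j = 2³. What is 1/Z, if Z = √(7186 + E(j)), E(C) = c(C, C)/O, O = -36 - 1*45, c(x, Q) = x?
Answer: 9*√5238570/1746190 ≈ 0.011797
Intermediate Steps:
j = 8/3 (j = (⅓)*2³ = (⅓)*8 = 8/3 ≈ 2.6667)
O = -81 (O = -36 - 45 = -81)
E(C) = -C/81 (E(C) = C/(-81) = C*(-1/81) = -C/81)
Z = √5238570/27 (Z = √(7186 - 1/81*8/3) = √(7186 - 8/243) = √(1746190/243) = √5238570/27 ≈ 84.770)
1/Z = 1/(√5238570/27) = 9*√5238570/1746190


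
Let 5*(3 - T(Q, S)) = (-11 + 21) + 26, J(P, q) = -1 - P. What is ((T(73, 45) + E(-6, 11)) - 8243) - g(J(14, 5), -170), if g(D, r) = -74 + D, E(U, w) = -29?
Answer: -40936/5 ≈ -8187.2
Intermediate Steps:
T(Q, S) = -21/5 (T(Q, S) = 3 - ((-11 + 21) + 26)/5 = 3 - (10 + 26)/5 = 3 - ⅕*36 = 3 - 36/5 = -21/5)
((T(73, 45) + E(-6, 11)) - 8243) - g(J(14, 5), -170) = ((-21/5 - 29) - 8243) - (-74 + (-1 - 1*14)) = (-166/5 - 8243) - (-74 + (-1 - 14)) = -41381/5 - (-74 - 15) = -41381/5 - 1*(-89) = -41381/5 + 89 = -40936/5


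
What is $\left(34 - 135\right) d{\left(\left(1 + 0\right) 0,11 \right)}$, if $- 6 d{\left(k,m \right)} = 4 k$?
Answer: $0$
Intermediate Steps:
$d{\left(k,m \right)} = - \frac{2 k}{3}$ ($d{\left(k,m \right)} = - \frac{4 k}{6} = - \frac{2 k}{3}$)
$\left(34 - 135\right) d{\left(\left(1 + 0\right) 0,11 \right)} = \left(34 - 135\right) \left(- \frac{2 \left(1 + 0\right) 0}{3}\right) = - 101 \left(- \frac{2 \cdot 1 \cdot 0}{3}\right) = - 101 \left(\left(- \frac{2}{3}\right) 0\right) = \left(-101\right) 0 = 0$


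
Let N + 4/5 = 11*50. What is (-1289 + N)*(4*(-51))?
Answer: 754596/5 ≈ 1.5092e+5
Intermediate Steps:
N = 2746/5 (N = -4/5 + 11*50 = -4/5 + 550 = 2746/5 ≈ 549.20)
(-1289 + N)*(4*(-51)) = (-1289 + 2746/5)*(4*(-51)) = -3699/5*(-204) = 754596/5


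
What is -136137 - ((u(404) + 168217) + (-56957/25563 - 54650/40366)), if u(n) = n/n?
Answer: -157026470744189/515938029 ≈ -3.0435e+5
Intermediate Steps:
u(n) = 1
-136137 - ((u(404) + 168217) + (-56957/25563 - 54650/40366)) = -136137 - ((1 + 168217) + (-56957/25563 - 54650/40366)) = -136137 - (168218 + (-56957*1/25563 - 54650*1/40366)) = -136137 - (168218 + (-56957/25563 - 27325/20183)) = -136137 - (168218 - 1848072106/515938029) = -136137 - 1*86788215290216/515938029 = -136137 - 86788215290216/515938029 = -157026470744189/515938029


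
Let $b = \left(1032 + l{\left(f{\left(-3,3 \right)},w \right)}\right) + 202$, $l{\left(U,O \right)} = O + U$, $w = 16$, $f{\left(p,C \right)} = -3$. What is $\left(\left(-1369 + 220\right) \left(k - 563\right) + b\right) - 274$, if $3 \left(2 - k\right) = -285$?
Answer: $536407$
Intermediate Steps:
$k = 97$ ($k = 2 - -95 = 2 + 95 = 97$)
$b = 1247$ ($b = \left(1032 + \left(16 - 3\right)\right) + 202 = \left(1032 + 13\right) + 202 = 1045 + 202 = 1247$)
$\left(\left(-1369 + 220\right) \left(k - 563\right) + b\right) - 274 = \left(\left(-1369 + 220\right) \left(97 - 563\right) + 1247\right) - 274 = \left(\left(-1149\right) \left(-466\right) + 1247\right) - 274 = \left(535434 + 1247\right) - 274 = 536681 - 274 = 536407$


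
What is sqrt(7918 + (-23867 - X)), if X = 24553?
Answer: I*sqrt(40502) ≈ 201.25*I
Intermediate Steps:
sqrt(7918 + (-23867 - X)) = sqrt(7918 + (-23867 - 1*24553)) = sqrt(7918 + (-23867 - 24553)) = sqrt(7918 - 48420) = sqrt(-40502) = I*sqrt(40502)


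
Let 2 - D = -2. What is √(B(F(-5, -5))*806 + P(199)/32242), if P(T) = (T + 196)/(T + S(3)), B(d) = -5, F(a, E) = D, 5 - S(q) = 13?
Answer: I*√3119030639156670/879746 ≈ 63.482*I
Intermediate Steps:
D = 4 (D = 2 - 1*(-2) = 2 + 2 = 4)
S(q) = -8 (S(q) = 5 - 1*13 = 5 - 13 = -8)
F(a, E) = 4
P(T) = (196 + T)/(-8 + T) (P(T) = (T + 196)/(T - 8) = (196 + T)/(-8 + T))
√(B(F(-5, -5))*806 + P(199)/32242) = √(-5*806 + ((196 + 199)/(-8 + 199))/32242) = √(-4030 + (395/191)*(1/32242)) = √(-4030 + 395/6158222) = √(-24817634265/6158222) = I*√3119030639156670/879746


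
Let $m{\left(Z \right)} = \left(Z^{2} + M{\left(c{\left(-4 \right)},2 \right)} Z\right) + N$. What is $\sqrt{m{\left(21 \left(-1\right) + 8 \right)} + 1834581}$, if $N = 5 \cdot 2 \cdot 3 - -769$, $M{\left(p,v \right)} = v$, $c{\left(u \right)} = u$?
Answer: $3 \sqrt{203947} \approx 1354.8$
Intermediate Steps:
$N = 799$ ($N = 10 \cdot 3 + 769 = 30 + 769 = 799$)
$m{\left(Z \right)} = 799 + Z^{2} + 2 Z$ ($m{\left(Z \right)} = \left(Z^{2} + 2 Z\right) + 799 = 799 + Z^{2} + 2 Z$)
$\sqrt{m{\left(21 \left(-1\right) + 8 \right)} + 1834581} = \sqrt{\left(799 + \left(21 \left(-1\right) + 8\right)^{2} + 2 \left(21 \left(-1\right) + 8\right)\right) + 1834581} = \sqrt{\left(799 + \left(-21 + 8\right)^{2} + 2 \left(-21 + 8\right)\right) + 1834581} = \sqrt{\left(799 + \left(-13\right)^{2} + 2 \left(-13\right)\right) + 1834581} = \sqrt{\left(799 + 169 - 26\right) + 1834581} = \sqrt{942 + 1834581} = \sqrt{1835523} = 3 \sqrt{203947}$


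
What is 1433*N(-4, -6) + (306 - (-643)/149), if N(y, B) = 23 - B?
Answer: 6238230/149 ≈ 41867.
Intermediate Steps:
1433*N(-4, -6) + (306 - (-643)/149) = 1433*(23 - 1*(-6)) + (306 - (-643)/149) = 1433*(23 + 6) + (306 - (-643)/149) = 1433*29 + (306 - 1*(-643/149)) = 41557 + (306 + 643/149) = 41557 + 46237/149 = 6238230/149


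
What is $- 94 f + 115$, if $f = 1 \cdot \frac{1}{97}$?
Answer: $\frac{11061}{97} \approx 114.03$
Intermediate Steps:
$f = \frac{1}{97}$ ($f = 1 \cdot \frac{1}{97} = \frac{1}{97} \approx 0.010309$)
$- 94 f + 115 = \left(-94\right) \frac{1}{97} + 115 = - \frac{94}{97} + 115 = \frac{11061}{97}$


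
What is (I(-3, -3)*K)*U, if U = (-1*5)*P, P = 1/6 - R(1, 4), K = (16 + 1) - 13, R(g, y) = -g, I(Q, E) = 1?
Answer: -70/3 ≈ -23.333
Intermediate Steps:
K = 4 (K = 17 - 13 = 4)
P = 7/6 (P = 1/6 - (-1) = 1/6 - 1*(-1) = 1/6 + 1 = 7/6 ≈ 1.1667)
U = -35/6 (U = -1*5*(7/6) = -5*7/6 = -35/6 ≈ -5.8333)
(I(-3, -3)*K)*U = (1*4)*(-35/6) = 4*(-35/6) = -70/3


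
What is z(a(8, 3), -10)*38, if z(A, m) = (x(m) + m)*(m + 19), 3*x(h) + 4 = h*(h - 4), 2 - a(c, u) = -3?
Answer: 12084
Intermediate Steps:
a(c, u) = 5 (a(c, u) = 2 - 1*(-3) = 2 + 3 = 5)
x(h) = -4/3 + h*(-4 + h)/3 (x(h) = -4/3 + (h*(h - 4))/3 = -4/3 + (h*(-4 + h))/3 = -4/3 + h*(-4 + h)/3)
z(A, m) = (19 + m)*(-4/3 - m/3 + m**2/3) (z(A, m) = ((-4/3 - 4*m/3 + m**2/3) + m)*(m + 19) = (-4/3 - m/3 + m**2/3)*(19 + m) = (19 + m)*(-4/3 - m/3 + m**2/3))
z(a(8, 3), -10)*38 = (-76/3 + 6*(-10)**2 - 23/3*(-10) + (1/3)*(-10)**3)*38 = (-76/3 + 6*100 + 230/3 + (1/3)*(-1000))*38 = (-76/3 + 600 + 230/3 - 1000/3)*38 = 318*38 = 12084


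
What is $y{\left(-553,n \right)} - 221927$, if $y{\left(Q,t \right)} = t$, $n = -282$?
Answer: $-222209$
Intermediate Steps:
$y{\left(-553,n \right)} - 221927 = -282 - 221927 = -222209$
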